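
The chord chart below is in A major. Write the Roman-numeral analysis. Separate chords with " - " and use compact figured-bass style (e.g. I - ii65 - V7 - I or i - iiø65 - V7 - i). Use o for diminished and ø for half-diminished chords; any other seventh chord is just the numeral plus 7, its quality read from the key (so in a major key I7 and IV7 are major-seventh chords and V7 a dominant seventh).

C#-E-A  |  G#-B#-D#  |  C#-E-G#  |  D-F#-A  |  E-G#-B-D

C#-E-A: major triad on A = scale degree 1 → I6.
G#-B#-D#: a major triad on G#, the applied dominant of iii → V/iii.
C#-E-G#: root C# is the mediant; minor triad there is iii.
D-F#-A has root D, degree 4 in A major, so IV.
E-G#-B-D has root E, degree 5 in A major, so V7.

I6 - V/iii - iii - IV - V7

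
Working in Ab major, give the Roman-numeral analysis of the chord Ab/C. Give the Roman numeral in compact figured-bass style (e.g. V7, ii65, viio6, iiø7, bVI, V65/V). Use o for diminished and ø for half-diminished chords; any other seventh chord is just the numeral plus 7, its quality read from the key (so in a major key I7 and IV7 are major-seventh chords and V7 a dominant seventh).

I6

Stacked in thirds the chord is Ab-C-Eb: a major triad on Ab.
In Ab major, Ab is the tonic; the diatonic major triad there is I.
With C in the bass the chord is in first inversion, so the figured bass is 6.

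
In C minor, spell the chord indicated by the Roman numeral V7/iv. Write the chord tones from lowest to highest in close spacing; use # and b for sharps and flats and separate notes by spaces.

C E G Bb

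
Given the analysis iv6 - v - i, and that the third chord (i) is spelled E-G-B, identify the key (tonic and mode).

The chord Em is a minor triad rooted on E; its label is i.
If E is scale degree 1 and the mode makes that degree carry a minor triad, the tonic is E and the mode is minor.

E minor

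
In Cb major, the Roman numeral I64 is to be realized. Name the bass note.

I in Cb major has root Cb; the chord is Cb-Eb-Gb.
The figure 64 means second inversion — the fifth is in the bass.

Gb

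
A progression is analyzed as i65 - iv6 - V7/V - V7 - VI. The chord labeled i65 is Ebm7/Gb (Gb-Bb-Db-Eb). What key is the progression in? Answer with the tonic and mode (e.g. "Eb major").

Eb minor

The chord Ebm7/Gb is a minor seventh chord rooted on Eb; its label is i65.
If Eb is scale degree 1 and the mode makes that degree carry a minor seventh chord, the tonic is Eb and the mode is minor.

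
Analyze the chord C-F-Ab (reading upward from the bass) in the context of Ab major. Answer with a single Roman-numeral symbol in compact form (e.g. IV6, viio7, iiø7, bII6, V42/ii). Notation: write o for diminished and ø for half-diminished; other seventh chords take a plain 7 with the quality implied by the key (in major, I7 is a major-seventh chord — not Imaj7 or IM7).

The pitches F-Ab-C form a minor triad rooted on F.
In Ab major, F is the submediant; the diatonic minor triad there is vi.
With C in the bass the chord is in second inversion, so the figured bass is 64.

vi64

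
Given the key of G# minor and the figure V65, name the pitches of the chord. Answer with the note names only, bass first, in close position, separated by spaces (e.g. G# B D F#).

F## A# C# D#

In G# minor, the dominant is D#. The dominant is major (leading tone raised), so V is a dominant seventh chord.
That chord is spelled D#-F##-A#-C#.
The figured bass 65 indicates first inversion, placing the third (F##) in the bass: F##-A#-C#-D#.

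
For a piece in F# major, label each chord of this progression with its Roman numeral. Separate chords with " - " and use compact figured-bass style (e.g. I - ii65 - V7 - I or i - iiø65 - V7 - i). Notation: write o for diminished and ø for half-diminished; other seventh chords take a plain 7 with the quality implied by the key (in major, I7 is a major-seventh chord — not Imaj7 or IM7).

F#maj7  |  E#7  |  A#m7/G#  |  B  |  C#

F#maj7: major seventh chord on F# = scale degree 1 → I7.
E#7 is the secondary dominant of iii (dominant seventh chord on E#): V7/iii.
A#m7/G#: root A# is the mediant; minor seventh chord there is iii42.
B has root B, degree 4 in F# major, so IV.
C# has root C#, degree 5 in F# major, so V.

I7 - V7/iii - iii42 - IV - V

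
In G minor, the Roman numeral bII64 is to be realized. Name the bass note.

Eb

bII in G minor has root Ab; the chord is Ab-C-Eb.
The figure 64 means second inversion — the fifth is in the bass.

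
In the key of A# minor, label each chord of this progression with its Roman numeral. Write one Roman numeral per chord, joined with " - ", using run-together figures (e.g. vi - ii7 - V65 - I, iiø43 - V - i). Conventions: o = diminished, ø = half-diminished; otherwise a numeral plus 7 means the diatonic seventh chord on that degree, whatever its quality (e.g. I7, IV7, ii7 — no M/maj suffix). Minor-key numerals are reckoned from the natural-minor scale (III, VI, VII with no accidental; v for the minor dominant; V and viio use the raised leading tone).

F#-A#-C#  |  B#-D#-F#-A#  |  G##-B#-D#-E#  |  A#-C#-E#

F#-A#-C#: major triad on F# = scale degree 6 → VI.
B#-D#-F#-A#: half-diminished seventh chord on B# = scale degree 2 → iiø7.
G##-B#-D#-E#: dominant seventh chord on E# = scale degree 5 → V65.
A#-C#-E# has root A#, degree 1 in A# minor, so i.

VI - iiø7 - V65 - i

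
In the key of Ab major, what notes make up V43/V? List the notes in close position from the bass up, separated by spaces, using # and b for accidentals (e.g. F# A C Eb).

F Ab Bb D

The slash means an applied dominant: we want the dominant of V. In Ab major, V is Eb major, and its dominant is built on Bb.
Building a dominant seventh chord on Bb gives Bb-D-F-Ab.
With the 43 figure the chord is in second inversion; from the bass F upward in close position it reads F-Ab-Bb-D.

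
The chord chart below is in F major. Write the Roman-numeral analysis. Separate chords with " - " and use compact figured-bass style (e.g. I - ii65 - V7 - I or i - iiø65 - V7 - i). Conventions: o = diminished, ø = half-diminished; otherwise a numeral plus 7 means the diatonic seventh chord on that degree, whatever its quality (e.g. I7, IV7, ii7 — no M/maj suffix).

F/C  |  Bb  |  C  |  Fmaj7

F/C: major triad on F = scale degree 1 → I64.
Bb: root Bb is the subdominant; major triad there is IV.
C has root C, degree 5 in F major, so V.
Fmaj7: major seventh chord on F = scale degree 1 → I7.

I64 - IV - V - I7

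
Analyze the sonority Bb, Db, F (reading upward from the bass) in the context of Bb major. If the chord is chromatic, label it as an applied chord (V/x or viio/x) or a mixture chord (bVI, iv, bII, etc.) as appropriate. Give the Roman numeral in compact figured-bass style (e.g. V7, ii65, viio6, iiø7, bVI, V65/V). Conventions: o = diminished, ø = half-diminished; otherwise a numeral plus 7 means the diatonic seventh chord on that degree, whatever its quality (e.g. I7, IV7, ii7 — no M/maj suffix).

i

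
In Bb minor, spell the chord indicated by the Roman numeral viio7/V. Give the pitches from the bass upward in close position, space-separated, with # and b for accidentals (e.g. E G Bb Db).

The slash marks an applied leading-tone chord: viio of V. In Bb minor, V is F, so the leading tone to it is E, a half step below.
Building a fully diminished seventh chord on E gives E-G-Bb-Db.

E G Bb Db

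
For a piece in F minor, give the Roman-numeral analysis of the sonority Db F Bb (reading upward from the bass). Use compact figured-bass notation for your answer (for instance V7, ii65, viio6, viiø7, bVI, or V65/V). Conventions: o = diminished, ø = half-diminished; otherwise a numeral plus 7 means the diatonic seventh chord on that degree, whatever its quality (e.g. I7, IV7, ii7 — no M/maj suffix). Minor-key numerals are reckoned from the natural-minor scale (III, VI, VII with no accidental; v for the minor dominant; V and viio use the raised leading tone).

The pitches Bb-Db-F form a minor triad rooted on Bb.
In F minor, Bb is the subdominant; the diatonic minor triad there is iv.
With Db in the bass the chord is in first inversion, so the figured bass is 6.

iv6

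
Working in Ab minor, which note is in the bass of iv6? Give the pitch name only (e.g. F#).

iv in Ab minor has root Db; the chord is Db-Fb-Ab.
The figure 6 means first inversion — the third is in the bass.

Fb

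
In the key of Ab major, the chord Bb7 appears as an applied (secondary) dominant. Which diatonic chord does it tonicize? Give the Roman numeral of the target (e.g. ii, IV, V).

V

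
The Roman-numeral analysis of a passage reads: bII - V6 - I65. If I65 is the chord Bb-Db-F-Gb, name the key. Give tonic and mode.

The anchor chord is a major seventh chord on Gb, labeled I65.
If Gb is scale degree 1 and the mode makes that degree carry a major seventh chord, the tonic is Gb and the mode is major.

Gb major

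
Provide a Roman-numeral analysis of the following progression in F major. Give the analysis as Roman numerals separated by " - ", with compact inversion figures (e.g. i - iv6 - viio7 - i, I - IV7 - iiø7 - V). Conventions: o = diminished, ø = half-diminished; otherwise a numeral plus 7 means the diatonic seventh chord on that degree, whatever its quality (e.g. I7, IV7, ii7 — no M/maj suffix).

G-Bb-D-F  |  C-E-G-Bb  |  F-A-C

ii7 - V7 - I

G-Bb-D-F: minor seventh chord on G = scale degree 2 → ii7.
C-E-G-Bb: root C is the dominant; dominant seventh chord there is V7.
F-A-C has root F, degree 1 in F major, so I.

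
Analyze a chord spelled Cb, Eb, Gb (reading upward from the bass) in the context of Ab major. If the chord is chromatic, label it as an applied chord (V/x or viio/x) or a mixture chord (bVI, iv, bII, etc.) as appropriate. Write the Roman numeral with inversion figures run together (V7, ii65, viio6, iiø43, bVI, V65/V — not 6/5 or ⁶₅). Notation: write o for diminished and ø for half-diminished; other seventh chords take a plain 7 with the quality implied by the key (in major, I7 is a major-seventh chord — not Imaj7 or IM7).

bIII

Stacked in thirds the chord is Cb-Eb-Gb: a major triad on Cb.
Cb is the lowered third degree of Ab major (diatonic 3 would be C). This is a major triad on the lowered third degree, borrowed from the parallel minor.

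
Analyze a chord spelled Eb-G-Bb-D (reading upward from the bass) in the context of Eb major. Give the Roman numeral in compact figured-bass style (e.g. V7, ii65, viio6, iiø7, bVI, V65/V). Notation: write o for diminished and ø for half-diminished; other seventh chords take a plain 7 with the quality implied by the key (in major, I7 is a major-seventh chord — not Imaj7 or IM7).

The pitches Eb-G-Bb-D form a major seventh chord rooted on Eb.
In Eb major, Eb is the tonic; the diatonic major seventh chord there is I7.

I7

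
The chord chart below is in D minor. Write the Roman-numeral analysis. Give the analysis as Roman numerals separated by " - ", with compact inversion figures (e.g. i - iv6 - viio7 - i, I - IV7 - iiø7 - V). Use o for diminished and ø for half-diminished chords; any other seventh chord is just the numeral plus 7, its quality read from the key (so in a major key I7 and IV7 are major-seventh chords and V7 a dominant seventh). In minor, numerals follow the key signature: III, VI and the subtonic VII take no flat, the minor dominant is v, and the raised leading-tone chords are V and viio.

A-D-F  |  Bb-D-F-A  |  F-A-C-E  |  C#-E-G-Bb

i64 - VI7 - III7 - viio7

A-D-F has root D, degree 1 in D minor, so i64.
Bb-D-F-A has root Bb, degree 6 in D minor, so VI7.
F-A-C-E has root F, degree 3 in D minor, so III7.
C#-E-G-Bb: root C# is the leading tone; fully diminished seventh chord there is viio7.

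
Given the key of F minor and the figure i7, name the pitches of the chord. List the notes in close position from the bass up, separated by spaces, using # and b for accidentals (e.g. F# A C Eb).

F Ab C Eb

The numeral's case and figure indicate a minor seventh chord. In F minor its root, scale degree 1, is F.
Stacking thirds from F gives F-Ab-C-Eb.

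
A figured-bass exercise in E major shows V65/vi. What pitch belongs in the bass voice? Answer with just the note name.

The applied chord V65/vi is rooted on G#: G#-B#-D#-F#.
The figure 65 means first inversion — the third is in the bass.

B#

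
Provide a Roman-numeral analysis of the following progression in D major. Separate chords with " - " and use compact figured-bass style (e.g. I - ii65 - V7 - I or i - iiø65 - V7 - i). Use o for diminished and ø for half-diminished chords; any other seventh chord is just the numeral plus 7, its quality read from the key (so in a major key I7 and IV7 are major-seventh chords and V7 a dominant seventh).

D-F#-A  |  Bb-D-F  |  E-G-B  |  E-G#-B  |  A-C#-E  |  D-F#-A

I - bVI - ii - V/V - V - I

D-F#-A has root D, degree 1 in D major, so I.
Bb-D-F is non-diatonic — bVI, a mixture chord from D minor.
E-G-B: minor triad on E = scale degree 2 → ii.
E-G#-B is the secondary dominant of V (major triad on E): V/V.
A-C#-E: major triad on A = scale degree 5 → V.
D-F#-A has root D, degree 1 in D major, so I.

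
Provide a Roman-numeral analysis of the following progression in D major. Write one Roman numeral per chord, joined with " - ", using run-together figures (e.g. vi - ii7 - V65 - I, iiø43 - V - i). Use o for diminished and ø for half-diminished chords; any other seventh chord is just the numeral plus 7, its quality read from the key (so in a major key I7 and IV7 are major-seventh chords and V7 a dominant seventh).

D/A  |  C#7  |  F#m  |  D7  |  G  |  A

I64 - V7/iii - iii - V7/IV - IV - V

D/A has root D, degree 1 in D major, so I64.
C#7: a dominant seventh chord on C#, the applied dominant of iii → V7/iii.
F#m: minor triad on F# = scale degree 3 → iii.
D7 is the secondary dominant of IV (dominant seventh chord on D): V7/IV.
G: root G is the subdominant; major triad there is IV.
A: major triad on A = scale degree 5 → V.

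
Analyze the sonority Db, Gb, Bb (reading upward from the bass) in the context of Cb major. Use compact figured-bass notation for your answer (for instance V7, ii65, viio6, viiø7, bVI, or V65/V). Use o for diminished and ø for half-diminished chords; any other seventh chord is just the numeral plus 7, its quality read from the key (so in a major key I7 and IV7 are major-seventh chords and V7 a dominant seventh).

Stacked in thirds the chord is Gb-Bb-Db: a major triad on Gb.
Gb is scale degree 5 in Cb major, and a major triad on that degree is written V.
With Db in the bass the chord is in second inversion, so the figured bass is 64.

V64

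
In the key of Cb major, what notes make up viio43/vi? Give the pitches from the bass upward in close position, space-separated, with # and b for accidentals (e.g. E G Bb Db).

Db Fb G Bb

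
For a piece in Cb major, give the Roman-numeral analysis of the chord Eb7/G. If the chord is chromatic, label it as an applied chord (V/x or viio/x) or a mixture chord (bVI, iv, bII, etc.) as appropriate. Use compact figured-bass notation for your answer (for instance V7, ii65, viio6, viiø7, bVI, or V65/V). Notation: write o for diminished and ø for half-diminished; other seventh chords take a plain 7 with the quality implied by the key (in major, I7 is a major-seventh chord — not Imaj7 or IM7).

V65/vi

The pitches Eb-G-Bb-Db form a dominant seventh chord rooted on Eb.
Eb is not a diatonic chord root with this quality in Cb major, but it lies a perfect fifth above Ab (vi), so the chord functions as an applied dominant of vi.
With G in the bass the chord is in first inversion, so the figured bass is 65.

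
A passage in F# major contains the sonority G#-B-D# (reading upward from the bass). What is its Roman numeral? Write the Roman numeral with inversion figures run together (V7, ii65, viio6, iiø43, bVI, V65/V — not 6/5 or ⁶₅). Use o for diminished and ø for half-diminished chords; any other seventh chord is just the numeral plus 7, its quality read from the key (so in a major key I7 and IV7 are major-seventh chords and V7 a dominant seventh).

Stacked in thirds the chord is G#-B-D#: a minor triad on G#.
In F# major, G# is the supertonic; the diatonic minor triad there is ii.

ii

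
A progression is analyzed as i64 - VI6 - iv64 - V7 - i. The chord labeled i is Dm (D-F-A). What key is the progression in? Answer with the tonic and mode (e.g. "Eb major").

D minor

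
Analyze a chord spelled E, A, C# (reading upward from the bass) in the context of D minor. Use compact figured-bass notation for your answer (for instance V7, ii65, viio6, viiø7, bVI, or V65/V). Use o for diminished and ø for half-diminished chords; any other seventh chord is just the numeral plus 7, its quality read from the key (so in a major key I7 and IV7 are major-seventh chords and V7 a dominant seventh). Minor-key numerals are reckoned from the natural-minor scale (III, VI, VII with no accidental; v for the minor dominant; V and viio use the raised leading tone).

V64

The pitches A-C#-E form a major triad rooted on A.
In D minor, A is the dominant; the diatonic major triad there is V.
With E in the bass the chord is in second inversion, so the figured bass is 64.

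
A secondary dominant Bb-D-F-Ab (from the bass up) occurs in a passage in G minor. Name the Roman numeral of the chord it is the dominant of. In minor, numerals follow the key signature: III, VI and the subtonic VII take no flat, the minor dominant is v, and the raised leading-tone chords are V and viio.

VI

The chord is a dominant seventh chord on Bb.
A dominant resolves down a perfect fifth: Bb → Eb. In G minor, Eb is scale degree 6, i.e. VI.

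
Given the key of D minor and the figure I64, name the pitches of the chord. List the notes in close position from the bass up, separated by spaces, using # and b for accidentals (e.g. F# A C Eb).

Scale degree 1 in D minor is D; here the chord built on it is altered to a major triad. I64 is the major tonic (Picardy third), borrowed from the parallel major.
So the chord is D-F#-A, a major triad.
With the 64 figure the chord is in second inversion; from the bass A upward in close position it reads A-D-F#.

A D F#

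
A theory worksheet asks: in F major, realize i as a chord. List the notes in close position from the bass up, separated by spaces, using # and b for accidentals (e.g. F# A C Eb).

F Ab C

i is the minor tonic, borrowed from the parallel minor. In F major that root is F.
So the chord is F-Ab-C.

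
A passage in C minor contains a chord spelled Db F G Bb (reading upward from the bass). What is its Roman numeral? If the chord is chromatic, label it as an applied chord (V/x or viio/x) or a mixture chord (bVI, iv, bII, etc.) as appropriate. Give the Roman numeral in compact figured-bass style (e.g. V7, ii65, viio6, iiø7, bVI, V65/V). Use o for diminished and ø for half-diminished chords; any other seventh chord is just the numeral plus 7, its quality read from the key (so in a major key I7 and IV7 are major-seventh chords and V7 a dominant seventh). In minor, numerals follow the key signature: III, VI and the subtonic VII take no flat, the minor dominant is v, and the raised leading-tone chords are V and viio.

Stacked in thirds the chord is G-Bb-Db-F: a half-diminished seventh chord on G.
G sits a half step below Ab (VI in C minor); a diminished chord there is the applied leading-tone chord of VI.
With Db in the bass the chord is in second inversion, so the figured bass is 43.

viiø43/VI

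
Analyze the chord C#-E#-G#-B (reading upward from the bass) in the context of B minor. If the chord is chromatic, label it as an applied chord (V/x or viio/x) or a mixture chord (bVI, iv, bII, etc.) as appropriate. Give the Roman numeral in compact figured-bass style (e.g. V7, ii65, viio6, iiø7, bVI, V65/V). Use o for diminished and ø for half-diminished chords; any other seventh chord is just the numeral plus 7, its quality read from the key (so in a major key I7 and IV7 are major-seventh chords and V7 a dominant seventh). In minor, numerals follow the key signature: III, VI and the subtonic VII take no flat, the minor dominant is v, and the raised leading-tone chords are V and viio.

V7/V

The pitches C#-E#-G#-B form a dominant seventh chord rooted on C#.
C# is not a diatonic chord root with this quality in B minor, but it lies a perfect fifth above F# (V), so the chord functions as an applied dominant of V.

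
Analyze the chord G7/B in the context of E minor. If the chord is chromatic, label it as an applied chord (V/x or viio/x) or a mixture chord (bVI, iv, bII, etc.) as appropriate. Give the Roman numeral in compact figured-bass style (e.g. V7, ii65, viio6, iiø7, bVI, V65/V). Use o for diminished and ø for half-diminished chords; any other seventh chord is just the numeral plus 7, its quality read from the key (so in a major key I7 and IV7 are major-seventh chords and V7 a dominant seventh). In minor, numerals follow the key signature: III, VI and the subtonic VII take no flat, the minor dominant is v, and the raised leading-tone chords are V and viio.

The pitches G-B-D-F form a dominant seventh chord rooted on G.
G is not a diatonic chord root with this quality in E minor, but it lies a perfect fifth above C (VI), so the chord functions as an applied dominant of VI.
With B in the bass the chord is in first inversion, so the figured bass is 65.

V65/VI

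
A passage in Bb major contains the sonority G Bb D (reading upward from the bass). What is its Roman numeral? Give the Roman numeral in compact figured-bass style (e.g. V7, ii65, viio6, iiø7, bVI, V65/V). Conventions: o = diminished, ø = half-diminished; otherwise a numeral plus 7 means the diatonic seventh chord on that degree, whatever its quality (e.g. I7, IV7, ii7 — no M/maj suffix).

vi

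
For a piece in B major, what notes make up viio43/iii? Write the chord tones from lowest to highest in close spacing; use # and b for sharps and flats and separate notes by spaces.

viio43/iii is a secondary leading-tone chord. The target iii is D# in B major; the applied chord is rooted a semitone below, on C##.
Building a fully diminished seventh chord on C## gives C##-E#-G#-B.
With the 43 figure the chord is in second inversion; from the bass G# upward in close position it reads G#-B-C##-E#.

G# B C## E#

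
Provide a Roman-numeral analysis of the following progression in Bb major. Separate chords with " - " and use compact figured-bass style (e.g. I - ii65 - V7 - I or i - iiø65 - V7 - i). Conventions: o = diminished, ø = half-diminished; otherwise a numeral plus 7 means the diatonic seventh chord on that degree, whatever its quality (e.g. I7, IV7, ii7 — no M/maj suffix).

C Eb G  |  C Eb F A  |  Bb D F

ii - V43 - I

C-Eb-G: root C is the supertonic; minor triad there is ii.
C-Eb-F-A: root F is the dominant; dominant seventh chord there is V43.
Bb-D-F: root Bb is the tonic; major triad there is I.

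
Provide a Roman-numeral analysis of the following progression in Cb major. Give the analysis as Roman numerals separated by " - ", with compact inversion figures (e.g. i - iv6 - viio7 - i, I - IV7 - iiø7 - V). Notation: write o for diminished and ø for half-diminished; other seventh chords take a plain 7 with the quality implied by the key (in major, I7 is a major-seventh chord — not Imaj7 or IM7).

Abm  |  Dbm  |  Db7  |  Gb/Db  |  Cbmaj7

Abm has root Ab, degree 6 in Cb major, so vi.
Dbm has root Db, degree 2 in Cb major, so ii.
Db7: chromatic; Db is V of V, so V7/V.
Gb/Db has root Gb, degree 5 in Cb major, so V64.
Cbmaj7: major seventh chord on Cb = scale degree 1 → I7.

vi - ii - V7/V - V64 - I7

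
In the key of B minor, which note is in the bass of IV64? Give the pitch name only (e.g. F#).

B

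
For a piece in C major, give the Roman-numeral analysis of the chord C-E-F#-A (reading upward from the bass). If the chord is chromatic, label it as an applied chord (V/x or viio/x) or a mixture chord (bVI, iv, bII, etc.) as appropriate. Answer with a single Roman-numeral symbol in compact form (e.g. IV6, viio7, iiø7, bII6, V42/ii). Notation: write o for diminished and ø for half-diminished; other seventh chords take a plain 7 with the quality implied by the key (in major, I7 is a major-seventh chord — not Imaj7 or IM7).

The pitches F#-A-C-E form a half-diminished seventh chord rooted on F#.
F# sits a half step below G (V in C major); a diminished chord there is the applied leading-tone chord of V.
With C in the bass the chord is in second inversion, so the figured bass is 43.

viiø43/V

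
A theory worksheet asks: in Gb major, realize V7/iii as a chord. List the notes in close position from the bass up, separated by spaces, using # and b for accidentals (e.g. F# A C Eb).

F A C Eb

The slash means an applied dominant: we want the dominant of iii. In Gb major, iii is Bb minor, and its dominant is built on F.
Building a dominant seventh chord on F gives F-A-C-Eb.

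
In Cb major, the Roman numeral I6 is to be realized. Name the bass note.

I in Cb major has root Cb; the chord is Cb-Eb-Gb.
The figure 6 means first inversion — the third is in the bass.

Eb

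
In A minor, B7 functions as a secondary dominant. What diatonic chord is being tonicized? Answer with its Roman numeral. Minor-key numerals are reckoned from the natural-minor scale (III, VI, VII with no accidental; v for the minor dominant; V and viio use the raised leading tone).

V

The chord is a dominant seventh chord on B.
A dominant resolves down a perfect fifth: B → E. In A minor, E is scale degree 5, i.e. V.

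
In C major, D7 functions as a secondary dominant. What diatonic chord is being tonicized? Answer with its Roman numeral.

V

The chord is a dominant seventh chord on D.
A dominant resolves down a perfect fifth: D → G. In C major, G is scale degree 5, i.e. V.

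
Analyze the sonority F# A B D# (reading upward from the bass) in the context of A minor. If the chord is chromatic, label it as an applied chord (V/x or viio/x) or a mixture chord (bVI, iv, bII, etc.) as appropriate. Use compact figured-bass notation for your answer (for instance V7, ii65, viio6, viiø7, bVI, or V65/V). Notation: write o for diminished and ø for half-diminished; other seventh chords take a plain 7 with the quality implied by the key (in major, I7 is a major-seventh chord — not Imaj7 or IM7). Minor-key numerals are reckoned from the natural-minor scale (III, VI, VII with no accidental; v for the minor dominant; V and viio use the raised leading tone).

Stacked in thirds the chord is B-D#-F#-A: a dominant seventh chord on B.
B is not a diatonic chord root with this quality in A minor, but it lies a perfect fifth above E (V), so the chord functions as an applied dominant of V.
With F# in the bass the chord is in second inversion, so the figured bass is 43.

V43/V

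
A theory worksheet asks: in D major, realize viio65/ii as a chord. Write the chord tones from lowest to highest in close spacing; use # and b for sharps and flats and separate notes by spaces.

F# A C D#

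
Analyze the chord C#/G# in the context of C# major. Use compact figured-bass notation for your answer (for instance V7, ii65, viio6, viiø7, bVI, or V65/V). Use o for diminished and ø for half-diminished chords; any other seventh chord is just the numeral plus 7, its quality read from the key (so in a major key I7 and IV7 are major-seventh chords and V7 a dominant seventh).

I64

Stacked in thirds the chord is C#-E#-G#: a major triad on C#.
In C# major, C# is the tonic; the diatonic major triad there is I.
With G# in the bass the chord is in second inversion, so the figured bass is 64.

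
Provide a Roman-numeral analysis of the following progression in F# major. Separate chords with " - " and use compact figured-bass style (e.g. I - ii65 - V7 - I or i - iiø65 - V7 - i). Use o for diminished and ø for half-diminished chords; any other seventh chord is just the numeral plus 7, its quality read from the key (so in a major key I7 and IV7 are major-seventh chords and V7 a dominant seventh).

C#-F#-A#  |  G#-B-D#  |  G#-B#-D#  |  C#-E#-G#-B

I64 - ii - V/V - V7

C#-F#-A#: major triad on F# = scale degree 1 → I64.
G#-B-D# has root G#, degree 2 in F# major, so ii.
G#-B#-D#: chromatic; G# is V of V, so V/V.
C#-E#-G#-B: root C# is the dominant; dominant seventh chord there is V7.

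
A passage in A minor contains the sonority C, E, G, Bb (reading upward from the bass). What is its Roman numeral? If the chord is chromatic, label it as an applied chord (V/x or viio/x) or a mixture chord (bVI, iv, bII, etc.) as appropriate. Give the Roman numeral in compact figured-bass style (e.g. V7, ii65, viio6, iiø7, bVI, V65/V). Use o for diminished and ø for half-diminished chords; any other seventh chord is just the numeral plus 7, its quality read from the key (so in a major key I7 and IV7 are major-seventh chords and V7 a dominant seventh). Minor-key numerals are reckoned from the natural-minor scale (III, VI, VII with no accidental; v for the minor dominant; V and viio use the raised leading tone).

The pitches C-E-G-Bb form a dominant seventh chord rooted on C.
C is not a diatonic chord root with this quality in A minor, but it lies a perfect fifth above F (VI), so the chord functions as an applied dominant of VI.

V7/VI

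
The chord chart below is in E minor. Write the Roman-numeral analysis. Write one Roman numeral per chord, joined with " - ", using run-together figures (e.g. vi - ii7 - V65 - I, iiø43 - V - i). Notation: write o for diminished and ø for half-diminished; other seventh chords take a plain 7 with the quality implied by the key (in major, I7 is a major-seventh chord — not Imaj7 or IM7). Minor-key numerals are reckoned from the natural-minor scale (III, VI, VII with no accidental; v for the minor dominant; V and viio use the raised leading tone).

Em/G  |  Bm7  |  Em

Em/G: root E is the tonic; minor triad there is i6.
Bm7 has root B, degree 5 in E minor, so v7.
Em has root E, degree 1 in E minor, so i.

i6 - v7 - i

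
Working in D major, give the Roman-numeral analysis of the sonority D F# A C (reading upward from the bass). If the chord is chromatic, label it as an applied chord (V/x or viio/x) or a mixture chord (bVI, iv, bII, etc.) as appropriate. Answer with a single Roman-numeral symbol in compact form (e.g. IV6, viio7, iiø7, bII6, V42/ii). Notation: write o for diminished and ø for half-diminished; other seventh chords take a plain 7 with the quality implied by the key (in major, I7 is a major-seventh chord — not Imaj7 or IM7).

Stacked in thirds the chord is D-F#-A-C: a dominant seventh chord on D.
D is not a diatonic chord root with this quality in D major, but it lies a perfect fifth above G (IV), so the chord functions as an applied dominant of IV.

V7/IV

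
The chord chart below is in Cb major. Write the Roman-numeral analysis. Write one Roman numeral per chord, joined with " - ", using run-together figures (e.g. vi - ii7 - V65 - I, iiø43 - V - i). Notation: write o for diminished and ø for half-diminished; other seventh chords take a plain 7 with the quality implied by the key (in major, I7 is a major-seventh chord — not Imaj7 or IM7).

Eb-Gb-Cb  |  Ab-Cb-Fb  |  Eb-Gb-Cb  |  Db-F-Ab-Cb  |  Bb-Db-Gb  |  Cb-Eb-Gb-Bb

I6 - IV6 - I6 - V7/V - V6 - I7

Eb-Gb-Cb: major triad on Cb = scale degree 1 → I6.
Ab-Cb-Fb has root Fb, degree 4 in Cb major, so IV6.
Eb-Gb-Cb has root Cb, degree 1 in Cb major, so I6.
Db-F-Ab-Cb: a dominant seventh chord on Db, the applied dominant of V → V7/V.
Bb-Db-Gb: major triad on Gb = scale degree 5 → V6.
Cb-Eb-Gb-Bb has root Cb, degree 1 in Cb major, so I7.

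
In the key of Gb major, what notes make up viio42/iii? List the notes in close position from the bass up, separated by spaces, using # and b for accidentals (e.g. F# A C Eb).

Gb A C Eb

viio42/iii is a secondary leading-tone chord. The target iii is Bb in Gb major; the applied chord is rooted a semitone below, on A.
Building a fully diminished seventh chord on A gives A-C-Eb-Gb.
With the 42 figure the chord is in third inversion; from the bass Gb upward in close position it reads Gb-A-C-Eb.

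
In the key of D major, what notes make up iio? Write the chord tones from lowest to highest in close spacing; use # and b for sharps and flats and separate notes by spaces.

E G Bb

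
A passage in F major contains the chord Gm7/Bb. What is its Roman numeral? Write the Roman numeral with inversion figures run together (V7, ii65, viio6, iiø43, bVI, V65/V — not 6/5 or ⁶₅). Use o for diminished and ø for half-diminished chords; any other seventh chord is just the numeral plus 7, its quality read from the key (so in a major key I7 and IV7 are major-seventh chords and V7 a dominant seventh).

The pitches G-Bb-D-F form a minor seventh chord rooted on G.
In F major, G is the supertonic; the diatonic minor seventh chord there is ii7.
With Bb in the bass the chord is in first inversion, so the figured bass is 65.

ii65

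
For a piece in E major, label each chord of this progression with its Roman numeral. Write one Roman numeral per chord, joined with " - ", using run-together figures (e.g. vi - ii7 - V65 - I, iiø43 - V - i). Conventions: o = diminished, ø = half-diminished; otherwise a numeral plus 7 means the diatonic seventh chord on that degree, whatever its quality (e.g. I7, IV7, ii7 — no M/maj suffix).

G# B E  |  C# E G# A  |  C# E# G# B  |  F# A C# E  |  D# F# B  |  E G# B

G#-B-E: major triad on E = scale degree 1 → I6.
C#-E-G#-A has root A, degree 4 in E major, so IV65.
C#-E#-G#-B: a dominant seventh chord on C#, the applied dominant of ii → V7/ii.
F#-A-C#-E has root F#, degree 2 in E major, so ii7.
D#-F#-B: root B is the dominant; major triad there is V6.
E-G#-B: root E is the tonic; major triad there is I.

I6 - IV65 - V7/ii - ii7 - V6 - I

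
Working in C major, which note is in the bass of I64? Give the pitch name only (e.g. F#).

I in C major has root C; the chord is C-E-G.
The figure 64 means second inversion — the fifth is in the bass.

G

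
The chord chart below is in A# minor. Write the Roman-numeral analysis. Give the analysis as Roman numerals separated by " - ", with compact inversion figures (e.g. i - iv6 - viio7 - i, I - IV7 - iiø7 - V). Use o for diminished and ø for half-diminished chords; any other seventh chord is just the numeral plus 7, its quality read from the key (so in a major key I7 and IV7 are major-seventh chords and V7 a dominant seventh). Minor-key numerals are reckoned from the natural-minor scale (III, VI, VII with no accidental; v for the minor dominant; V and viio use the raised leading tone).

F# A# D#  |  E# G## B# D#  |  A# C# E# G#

iv6 - V7 - i7

F#-A#-D# has root D#, degree 4 in A# minor, so iv6.
E#-G##-B#-D# has root E#, degree 5 in A# minor, so V7.
A#-C#-E#-G# has root A#, degree 1 in A# minor, so i7.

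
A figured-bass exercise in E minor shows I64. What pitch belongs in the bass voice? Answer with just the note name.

I in E minor has root E; the chord is E-G#-B.
The figure 64 means second inversion — the fifth is in the bass.

B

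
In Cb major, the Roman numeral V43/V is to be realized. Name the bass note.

The applied chord V43/V is rooted on Db: Db-F-Ab-Cb.
The figure 43 means second inversion — the fifth is in the bass.

Ab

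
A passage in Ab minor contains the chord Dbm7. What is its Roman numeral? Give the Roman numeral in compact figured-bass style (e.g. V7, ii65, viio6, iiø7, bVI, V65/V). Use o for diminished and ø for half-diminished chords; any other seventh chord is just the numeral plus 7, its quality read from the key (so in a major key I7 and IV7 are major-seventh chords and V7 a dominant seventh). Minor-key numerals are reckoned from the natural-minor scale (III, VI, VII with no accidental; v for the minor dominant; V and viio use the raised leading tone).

The pitches Db-Fb-Ab-Cb form a minor seventh chord rooted on Db.
In Ab minor, Db is the subdominant; the diatonic minor seventh chord there is iv7.

iv7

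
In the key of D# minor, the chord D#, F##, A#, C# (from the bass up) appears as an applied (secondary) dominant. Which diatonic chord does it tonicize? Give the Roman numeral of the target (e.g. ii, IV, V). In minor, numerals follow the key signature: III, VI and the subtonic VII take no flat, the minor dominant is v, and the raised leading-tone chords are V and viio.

iv

The chord is a dominant seventh chord on D#.
A dominant resolves down a perfect fifth: D# → G#. In D# minor, G# is scale degree 4, i.e. iv.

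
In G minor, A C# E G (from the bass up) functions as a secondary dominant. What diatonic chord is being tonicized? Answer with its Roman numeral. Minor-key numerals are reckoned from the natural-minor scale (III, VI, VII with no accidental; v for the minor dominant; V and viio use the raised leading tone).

V

The chord is a dominant seventh chord on A.
A dominant resolves down a perfect fifth: A → D. In G minor, D is scale degree 5, i.e. V.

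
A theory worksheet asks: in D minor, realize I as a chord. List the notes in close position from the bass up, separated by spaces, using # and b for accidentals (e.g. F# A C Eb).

I is the major tonic (Picardy third), borrowed from the parallel major. In D minor that root is D.
So the chord is D-F#-A.

D F# A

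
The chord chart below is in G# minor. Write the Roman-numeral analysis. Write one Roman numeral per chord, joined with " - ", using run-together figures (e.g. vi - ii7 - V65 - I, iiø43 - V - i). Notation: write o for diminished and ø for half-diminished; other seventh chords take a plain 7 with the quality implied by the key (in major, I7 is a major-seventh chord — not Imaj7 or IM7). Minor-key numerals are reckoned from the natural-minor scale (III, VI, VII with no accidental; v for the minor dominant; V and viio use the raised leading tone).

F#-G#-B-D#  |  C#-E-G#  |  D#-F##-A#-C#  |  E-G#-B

F#-G#-B-D#: minor seventh chord on G# = scale degree 1 → i42.
C#-E-G# has root C#, degree 4 in G# minor, so iv.
D#-F##-A#-C#: dominant seventh chord on D# = scale degree 5 → V7.
E-G#-B: root E is the submediant; major triad there is VI.

i42 - iv - V7 - VI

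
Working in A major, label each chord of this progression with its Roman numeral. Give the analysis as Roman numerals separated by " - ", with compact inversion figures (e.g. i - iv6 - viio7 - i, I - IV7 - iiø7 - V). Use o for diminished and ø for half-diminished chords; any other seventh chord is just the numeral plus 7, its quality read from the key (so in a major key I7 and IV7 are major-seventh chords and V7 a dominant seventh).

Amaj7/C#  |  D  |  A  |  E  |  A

I65 - IV - I - V - I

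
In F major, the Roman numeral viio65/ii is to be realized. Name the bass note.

A

The applied chord viio65/ii is rooted on F#: F#-A-C-Eb.
The figure 65 means first inversion — the third is in the bass.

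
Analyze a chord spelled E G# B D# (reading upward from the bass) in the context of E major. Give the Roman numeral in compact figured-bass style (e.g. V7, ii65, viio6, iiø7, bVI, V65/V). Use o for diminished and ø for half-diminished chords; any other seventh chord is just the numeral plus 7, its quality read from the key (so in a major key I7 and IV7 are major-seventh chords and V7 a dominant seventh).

The pitches E-G#-B-D# form a major seventh chord rooted on E.
In E major, E is the tonic; the diatonic major seventh chord there is I7.

I7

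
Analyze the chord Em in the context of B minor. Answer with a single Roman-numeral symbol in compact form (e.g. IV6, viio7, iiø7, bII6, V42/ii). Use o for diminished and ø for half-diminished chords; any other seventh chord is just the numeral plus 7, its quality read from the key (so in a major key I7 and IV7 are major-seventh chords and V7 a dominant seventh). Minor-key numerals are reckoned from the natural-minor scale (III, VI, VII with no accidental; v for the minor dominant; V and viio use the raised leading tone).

Stacked in thirds the chord is E-G-B: a minor triad on E.
E is scale degree 4 in B minor, and a minor triad on that degree is written iv.

iv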